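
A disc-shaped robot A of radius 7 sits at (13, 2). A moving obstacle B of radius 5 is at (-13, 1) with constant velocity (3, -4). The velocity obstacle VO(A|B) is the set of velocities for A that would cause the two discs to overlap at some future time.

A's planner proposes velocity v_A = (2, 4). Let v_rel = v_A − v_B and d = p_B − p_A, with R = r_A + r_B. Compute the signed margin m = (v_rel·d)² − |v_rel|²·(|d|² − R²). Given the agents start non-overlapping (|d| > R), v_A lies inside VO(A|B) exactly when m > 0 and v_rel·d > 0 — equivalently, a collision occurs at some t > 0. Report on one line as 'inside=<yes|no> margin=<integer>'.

d = (-26, -1),  |d|² = 677;  R = 7+5 = 12,  c = 677−12² = 533
v_rel = (-1, 8),  |v_rel|² = 65;  v_rel·d = (-1)·(-26) + (8)·(-1) = 18
65·t² − 36·t + 533 = 0  ⇒  m = 18² − 65·533 = -34321
m = -34321 < 0,  v_rel·d = 18 > 0  ⇒  outside

inside=no margin=-34321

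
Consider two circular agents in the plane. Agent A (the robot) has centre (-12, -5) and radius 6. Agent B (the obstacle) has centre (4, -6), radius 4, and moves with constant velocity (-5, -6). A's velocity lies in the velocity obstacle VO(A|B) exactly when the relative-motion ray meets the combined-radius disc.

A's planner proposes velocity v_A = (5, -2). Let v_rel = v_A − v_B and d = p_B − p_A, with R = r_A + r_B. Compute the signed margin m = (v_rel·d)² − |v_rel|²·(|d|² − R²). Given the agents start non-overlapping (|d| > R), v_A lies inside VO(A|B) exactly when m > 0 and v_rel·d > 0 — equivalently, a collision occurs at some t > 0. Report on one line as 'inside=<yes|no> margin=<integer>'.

d = (16, -1),  |d|² = 257;  R = 6+4 = 10,  c = 257−10² = 157
v_rel = (10, 4),  |v_rel|² = 116;  v_rel·d = (10)·(16) + (4)·(-1) = 156
116·t² − 312·t + 157 = 0  ⇒  m = 156² − 116·157 = 6124
m = 6124 > 0,  v_rel·d = 156 > 0  ⇒  inside

inside=yes margin=6124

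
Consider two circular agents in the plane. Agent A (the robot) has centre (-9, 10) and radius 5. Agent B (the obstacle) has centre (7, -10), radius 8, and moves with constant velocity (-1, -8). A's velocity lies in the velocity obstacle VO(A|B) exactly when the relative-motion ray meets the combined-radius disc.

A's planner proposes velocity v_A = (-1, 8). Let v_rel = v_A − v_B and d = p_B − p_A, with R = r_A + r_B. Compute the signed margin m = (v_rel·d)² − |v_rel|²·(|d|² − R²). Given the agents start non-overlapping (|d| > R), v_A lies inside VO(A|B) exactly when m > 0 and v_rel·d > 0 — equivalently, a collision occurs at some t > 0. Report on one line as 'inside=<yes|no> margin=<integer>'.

d = (16, -20),  |d|² = 656;  R = 5+8 = 13,  c = 656−13² = 487
v_rel = (0, 16),  |v_rel|² = 256;  v_rel·d = (0)·(16) + (16)·(-20) = -320
256·t² + 640·t + 487 = 0  ⇒  m = (-320)² − 256·487 = -22272
m = -22272 < 0,  v_rel·d = -320 < 0  ⇒  outside

inside=no margin=-22272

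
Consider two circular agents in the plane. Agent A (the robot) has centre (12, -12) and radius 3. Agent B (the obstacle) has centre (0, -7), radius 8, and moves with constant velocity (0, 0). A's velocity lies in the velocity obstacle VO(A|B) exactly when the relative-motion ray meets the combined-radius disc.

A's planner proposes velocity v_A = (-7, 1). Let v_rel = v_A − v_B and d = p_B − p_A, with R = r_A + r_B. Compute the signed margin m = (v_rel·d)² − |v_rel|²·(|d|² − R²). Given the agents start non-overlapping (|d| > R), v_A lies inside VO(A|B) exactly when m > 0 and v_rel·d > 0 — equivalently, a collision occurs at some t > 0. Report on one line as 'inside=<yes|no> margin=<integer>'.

d = (-12, 5),  |d|² = 169;  R = 3+8 = 11,  c = 169−11² = 48
v_rel = (-7, 1),  |v_rel|² = 50;  v_rel·d = (-7)·(-12) + (1)·(5) = 89
50·t² − 178·t + 48 = 0  ⇒  m = 89² − 50·48 = 5521
m = 5521 > 0,  v_rel·d = 89 > 0  ⇒  inside

inside=yes margin=5521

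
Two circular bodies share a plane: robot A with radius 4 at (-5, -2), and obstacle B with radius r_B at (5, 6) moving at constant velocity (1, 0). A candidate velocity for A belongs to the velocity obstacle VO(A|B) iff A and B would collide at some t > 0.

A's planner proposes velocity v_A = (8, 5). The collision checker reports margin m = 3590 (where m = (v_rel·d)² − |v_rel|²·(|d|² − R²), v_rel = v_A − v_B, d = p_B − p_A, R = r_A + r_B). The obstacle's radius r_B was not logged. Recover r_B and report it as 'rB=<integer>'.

m = 3590
d = (10, 8);  v_rel = (7, 5),  |v_rel|² = 74
v_rel×d = (7)·(8) − (5)·(10) = 6
since m = R²·74 − 6²:  R² = (36 + 3590) / 74 = 49
R = √49 = 7  ⇒  r_B = 7 − 4 = 3

rB=3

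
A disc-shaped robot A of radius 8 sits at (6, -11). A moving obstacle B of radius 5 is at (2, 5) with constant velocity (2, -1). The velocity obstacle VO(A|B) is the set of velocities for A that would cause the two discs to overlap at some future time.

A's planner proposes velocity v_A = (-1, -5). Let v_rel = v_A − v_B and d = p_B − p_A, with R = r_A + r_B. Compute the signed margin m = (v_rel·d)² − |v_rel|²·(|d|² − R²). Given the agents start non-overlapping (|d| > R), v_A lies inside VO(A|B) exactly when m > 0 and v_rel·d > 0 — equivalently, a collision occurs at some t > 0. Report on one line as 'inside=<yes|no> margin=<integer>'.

d = (-4, 16),  |d|² = 272;  R = 8+5 = 13,  c = 272−13² = 103
v_rel = (-3, -4),  |v_rel|² = 25;  v_rel·d = (-3)·(-4) + (-4)·(16) = -52
25·t² + 104·t + 103 = 0  ⇒  m = (-52)² − 25·103 = 129
m = 129 > 0,  v_rel·d = -52 < 0  ⇒  outside

inside=no margin=129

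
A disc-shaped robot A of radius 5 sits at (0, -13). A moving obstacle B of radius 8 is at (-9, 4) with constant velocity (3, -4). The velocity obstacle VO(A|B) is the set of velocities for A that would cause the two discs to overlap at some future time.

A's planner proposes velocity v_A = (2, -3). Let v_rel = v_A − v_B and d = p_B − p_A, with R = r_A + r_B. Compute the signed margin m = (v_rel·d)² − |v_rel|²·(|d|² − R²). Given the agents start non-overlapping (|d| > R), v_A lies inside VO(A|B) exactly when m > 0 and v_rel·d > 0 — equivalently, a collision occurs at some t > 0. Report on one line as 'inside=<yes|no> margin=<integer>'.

d = (-9, 17),  |d|² = 370;  R = 5+8 = 13,  c = 370−13² = 201
v_rel = (-1, 1),  |v_rel|² = 2;  v_rel·d = (-1)·(-9) + (1)·(17) = 26
2·t² − 52·t + 201 = 0  ⇒  m = 26² − 2·201 = 274
m = 274 > 0,  v_rel·d = 26 > 0  ⇒  inside

inside=yes margin=274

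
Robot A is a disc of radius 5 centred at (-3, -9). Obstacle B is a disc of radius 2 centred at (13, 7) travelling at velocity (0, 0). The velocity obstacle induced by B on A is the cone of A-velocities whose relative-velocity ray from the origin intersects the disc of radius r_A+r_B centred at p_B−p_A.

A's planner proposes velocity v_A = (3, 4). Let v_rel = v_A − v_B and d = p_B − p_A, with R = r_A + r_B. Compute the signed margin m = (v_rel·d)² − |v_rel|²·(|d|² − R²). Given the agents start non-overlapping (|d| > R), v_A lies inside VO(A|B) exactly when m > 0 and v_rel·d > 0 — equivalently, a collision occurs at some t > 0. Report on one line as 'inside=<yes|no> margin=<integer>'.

d = (16, 16),  |d|² = 512;  R = 5+2 = 7,  c = 512−7² = 463
v_rel = (3, 4),  |v_rel|² = 25;  v_rel·d = (3)·(16) + (4)·(16) = 112
25·t² − 224·t + 463 = 0  ⇒  m = 112² − 25·463 = 969
m = 969 > 0,  v_rel·d = 112 > 0  ⇒  inside

inside=yes margin=969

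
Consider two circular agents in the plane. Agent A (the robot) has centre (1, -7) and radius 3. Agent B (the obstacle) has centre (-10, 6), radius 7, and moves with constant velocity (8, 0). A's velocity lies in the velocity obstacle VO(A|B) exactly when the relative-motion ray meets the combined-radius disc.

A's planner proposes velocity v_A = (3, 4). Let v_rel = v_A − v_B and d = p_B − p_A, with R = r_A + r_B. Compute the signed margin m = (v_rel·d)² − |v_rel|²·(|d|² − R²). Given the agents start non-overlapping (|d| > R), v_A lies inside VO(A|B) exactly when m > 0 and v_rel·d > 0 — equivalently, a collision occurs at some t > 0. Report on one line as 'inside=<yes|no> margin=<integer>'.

d = (-11, 13),  |d|² = 290;  R = 3+7 = 10,  c = 290−10² = 190
v_rel = (-5, 4),  |v_rel|² = 41;  v_rel·d = (-5)·(-11) + (4)·(13) = 107
41·t² − 214·t + 190 = 0  ⇒  m = 107² − 41·190 = 3659
m = 3659 > 0,  v_rel·d = 107 > 0  ⇒  inside

inside=yes margin=3659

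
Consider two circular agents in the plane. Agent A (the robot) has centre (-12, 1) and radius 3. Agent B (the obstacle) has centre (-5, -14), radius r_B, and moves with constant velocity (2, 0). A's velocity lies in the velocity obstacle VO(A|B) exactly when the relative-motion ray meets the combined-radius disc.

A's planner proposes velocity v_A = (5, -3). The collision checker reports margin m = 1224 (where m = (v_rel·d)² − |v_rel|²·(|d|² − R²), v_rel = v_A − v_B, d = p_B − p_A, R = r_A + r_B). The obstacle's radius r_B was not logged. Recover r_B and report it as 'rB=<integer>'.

m = 1224
d = (7, -15);  v_rel = (3, -3),  |v_rel|² = 18
v_rel×d = (3)·(-15) − (-3)·(7) = -24
since m = R²·18 − (-24)²:  R² = (576 + 1224) / 18 = 100
R = √100 = 10  ⇒  r_B = 10 − 3 = 7

rB=7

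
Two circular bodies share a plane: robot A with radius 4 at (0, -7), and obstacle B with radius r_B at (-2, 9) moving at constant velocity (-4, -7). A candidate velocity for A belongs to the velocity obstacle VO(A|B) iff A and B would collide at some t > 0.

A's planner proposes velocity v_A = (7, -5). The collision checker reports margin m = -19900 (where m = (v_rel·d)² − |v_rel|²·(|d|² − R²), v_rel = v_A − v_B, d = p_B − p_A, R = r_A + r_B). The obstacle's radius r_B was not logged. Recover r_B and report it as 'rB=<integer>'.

m = -19900
d = (-2, 16);  v_rel = (11, 2),  |v_rel|² = 125
v_rel×d = (11)·(16) − (2)·(-2) = 180
since m = R²·125 − 180²:  R² = (32400 + -19900) / 125 = 100
R = √100 = 10  ⇒  r_B = 10 − 4 = 6

rB=6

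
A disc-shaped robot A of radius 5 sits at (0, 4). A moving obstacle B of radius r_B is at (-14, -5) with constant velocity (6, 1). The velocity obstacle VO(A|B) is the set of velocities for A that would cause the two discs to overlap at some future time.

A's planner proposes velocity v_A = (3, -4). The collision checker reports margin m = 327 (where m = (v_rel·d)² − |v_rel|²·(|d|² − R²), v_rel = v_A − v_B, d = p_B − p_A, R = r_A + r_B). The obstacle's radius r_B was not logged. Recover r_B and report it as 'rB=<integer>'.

m = 327
d = (-14, -9);  v_rel = (-3, -5),  |v_rel|² = 34
v_rel×d = (-3)·(-9) − (-5)·(-14) = -43
since m = R²·34 − (-43)²:  R² = (1849 + 327) / 34 = 64
R = √64 = 8  ⇒  r_B = 8 − 5 = 3

rB=3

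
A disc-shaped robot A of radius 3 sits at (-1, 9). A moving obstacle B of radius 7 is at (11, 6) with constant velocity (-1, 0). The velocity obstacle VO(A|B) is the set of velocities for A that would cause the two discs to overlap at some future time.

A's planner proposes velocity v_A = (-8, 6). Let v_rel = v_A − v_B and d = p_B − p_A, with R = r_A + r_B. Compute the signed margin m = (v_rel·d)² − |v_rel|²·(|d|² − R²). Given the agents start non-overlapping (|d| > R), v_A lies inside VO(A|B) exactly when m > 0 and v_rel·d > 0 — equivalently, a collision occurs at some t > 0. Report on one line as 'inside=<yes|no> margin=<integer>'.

d = (12, -3),  |d|² = 153;  R = 3+7 = 10,  c = 153−10² = 53
v_rel = (-7, 6),  |v_rel|² = 85;  v_rel·d = (-7)·(12) + (6)·(-3) = -102
85·t² + 204·t + 53 = 0  ⇒  m = (-102)² − 85·53 = 5899
m = 5899 > 0,  v_rel·d = -102 < 0  ⇒  outside

inside=no margin=5899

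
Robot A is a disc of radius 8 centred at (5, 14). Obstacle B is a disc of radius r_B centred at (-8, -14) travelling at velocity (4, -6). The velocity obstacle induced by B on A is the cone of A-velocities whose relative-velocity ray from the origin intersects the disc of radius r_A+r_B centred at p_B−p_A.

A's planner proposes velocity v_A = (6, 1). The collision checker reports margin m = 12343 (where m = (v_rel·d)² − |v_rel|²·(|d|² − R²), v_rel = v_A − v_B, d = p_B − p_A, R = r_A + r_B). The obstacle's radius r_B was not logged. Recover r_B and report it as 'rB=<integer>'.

m = 12343
d = (-13, -28);  v_rel = (2, 7),  |v_rel|² = 53
v_rel×d = (2)·(-28) − (7)·(-13) = 35
since m = R²·53 − 35²:  R² = (1225 + 12343) / 53 = 256
R = √256 = 16  ⇒  r_B = 16 − 8 = 8

rB=8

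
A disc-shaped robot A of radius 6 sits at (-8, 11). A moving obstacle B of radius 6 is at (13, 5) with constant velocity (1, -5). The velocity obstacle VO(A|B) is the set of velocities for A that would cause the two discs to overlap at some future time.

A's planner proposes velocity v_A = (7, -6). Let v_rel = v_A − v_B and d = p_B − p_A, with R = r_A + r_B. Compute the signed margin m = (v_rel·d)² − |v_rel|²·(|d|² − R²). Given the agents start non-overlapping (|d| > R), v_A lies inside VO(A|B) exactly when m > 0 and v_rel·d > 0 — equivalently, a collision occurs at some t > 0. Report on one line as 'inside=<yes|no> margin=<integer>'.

d = (21, -6),  |d|² = 477;  R = 6+6 = 12,  c = 477−12² = 333
v_rel = (6, -1),  |v_rel|² = 37;  v_rel·d = (6)·(21) + (-1)·(-6) = 132
37·t² − 264·t + 333 = 0  ⇒  m = 132² − 37·333 = 5103
m = 5103 > 0,  v_rel·d = 132 > 0  ⇒  inside

inside=yes margin=5103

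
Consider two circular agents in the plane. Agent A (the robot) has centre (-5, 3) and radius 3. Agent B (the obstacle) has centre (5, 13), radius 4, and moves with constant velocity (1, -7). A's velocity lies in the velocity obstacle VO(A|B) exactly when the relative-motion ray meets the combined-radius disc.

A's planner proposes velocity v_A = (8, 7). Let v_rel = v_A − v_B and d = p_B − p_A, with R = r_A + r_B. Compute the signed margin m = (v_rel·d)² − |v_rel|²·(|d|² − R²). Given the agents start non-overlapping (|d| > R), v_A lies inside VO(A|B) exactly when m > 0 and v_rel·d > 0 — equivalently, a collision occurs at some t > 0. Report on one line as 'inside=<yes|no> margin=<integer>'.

d = (10, 10),  |d|² = 200;  R = 3+4 = 7,  c = 200−7² = 151
v_rel = (7, 14),  |v_rel|² = 245;  v_rel·d = (7)·(10) + (14)·(10) = 210
245·t² − 420·t + 151 = 0  ⇒  m = 210² − 245·151 = 7105
m = 7105 > 0,  v_rel·d = 210 > 0  ⇒  inside

inside=yes margin=7105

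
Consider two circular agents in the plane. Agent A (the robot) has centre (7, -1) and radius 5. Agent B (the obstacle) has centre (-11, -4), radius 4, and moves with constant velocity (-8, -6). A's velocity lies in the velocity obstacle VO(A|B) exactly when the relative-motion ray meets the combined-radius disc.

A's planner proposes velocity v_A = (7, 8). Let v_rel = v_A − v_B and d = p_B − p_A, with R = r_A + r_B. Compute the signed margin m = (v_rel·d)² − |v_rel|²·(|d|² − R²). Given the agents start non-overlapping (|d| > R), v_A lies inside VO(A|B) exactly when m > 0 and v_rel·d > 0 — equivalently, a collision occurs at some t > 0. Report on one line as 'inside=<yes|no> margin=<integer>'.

d = (-18, -3),  |d|² = 333;  R = 5+4 = 9,  c = 333−9² = 252
v_rel = (15, 14),  |v_rel|² = 421;  v_rel·d = (15)·(-18) + (14)·(-3) = -312
421·t² + 624·t + 252 = 0  ⇒  m = (-312)² − 421·252 = -8748
m = -8748 < 0,  v_rel·d = -312 < 0  ⇒  outside

inside=no margin=-8748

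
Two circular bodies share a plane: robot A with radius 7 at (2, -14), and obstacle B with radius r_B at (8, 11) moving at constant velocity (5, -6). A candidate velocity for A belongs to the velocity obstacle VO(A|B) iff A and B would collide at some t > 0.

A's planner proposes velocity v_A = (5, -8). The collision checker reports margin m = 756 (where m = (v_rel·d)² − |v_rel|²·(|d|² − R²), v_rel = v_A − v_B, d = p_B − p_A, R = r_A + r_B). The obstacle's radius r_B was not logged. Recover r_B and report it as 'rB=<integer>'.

m = 756
d = (6, 25);  v_rel = (0, -2),  |v_rel|² = 4
v_rel×d = (0)·(25) − (-2)·(6) = 12
since m = R²·4 − 12²:  R² = (144 + 756) / 4 = 225
R = √225 = 15  ⇒  r_B = 15 − 7 = 8

rB=8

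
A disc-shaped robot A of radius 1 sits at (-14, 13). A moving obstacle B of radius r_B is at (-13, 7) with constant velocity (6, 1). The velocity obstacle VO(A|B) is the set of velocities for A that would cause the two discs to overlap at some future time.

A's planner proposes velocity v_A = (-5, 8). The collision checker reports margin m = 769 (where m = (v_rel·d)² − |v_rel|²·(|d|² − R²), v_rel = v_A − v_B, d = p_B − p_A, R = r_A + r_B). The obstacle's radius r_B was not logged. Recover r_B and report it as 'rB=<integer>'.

m = 769
d = (1, -6);  v_rel = (-11, 7),  |v_rel|² = 170
v_rel×d = (-11)·(-6) − (7)·(1) = 59
since m = R²·170 − 59²:  R² = (3481 + 769) / 170 = 25
R = √25 = 5  ⇒  r_B = 5 − 1 = 4

rB=4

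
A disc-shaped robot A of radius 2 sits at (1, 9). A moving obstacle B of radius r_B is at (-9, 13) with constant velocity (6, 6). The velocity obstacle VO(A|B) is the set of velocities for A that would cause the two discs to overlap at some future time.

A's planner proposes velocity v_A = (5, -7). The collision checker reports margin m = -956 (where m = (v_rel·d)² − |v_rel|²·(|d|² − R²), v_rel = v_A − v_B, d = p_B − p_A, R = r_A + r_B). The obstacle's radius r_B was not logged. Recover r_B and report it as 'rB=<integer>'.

m = -956
d = (-10, 4);  v_rel = (-1, -13),  |v_rel|² = 170
v_rel×d = (-1)·(4) − (-13)·(-10) = -134
since m = R²·170 − (-134)²:  R² = (17956 + -956) / 170 = 100
R = √100 = 10  ⇒  r_B = 10 − 2 = 8

rB=8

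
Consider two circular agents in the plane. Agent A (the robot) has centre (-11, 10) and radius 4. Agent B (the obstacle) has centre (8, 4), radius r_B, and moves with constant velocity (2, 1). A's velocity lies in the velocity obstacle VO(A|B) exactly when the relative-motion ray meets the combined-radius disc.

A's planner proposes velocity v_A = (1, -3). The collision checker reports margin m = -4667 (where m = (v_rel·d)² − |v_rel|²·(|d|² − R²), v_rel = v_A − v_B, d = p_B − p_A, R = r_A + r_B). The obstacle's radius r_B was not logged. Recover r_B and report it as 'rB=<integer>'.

m = -4667
d = (19, -6);  v_rel = (-1, -4),  |v_rel|² = 17
v_rel×d = (-1)·(-6) − (-4)·(19) = 82
since m = R²·17 − 82²:  R² = (6724 + -4667) / 17 = 121
R = √121 = 11  ⇒  r_B = 11 − 4 = 7

rB=7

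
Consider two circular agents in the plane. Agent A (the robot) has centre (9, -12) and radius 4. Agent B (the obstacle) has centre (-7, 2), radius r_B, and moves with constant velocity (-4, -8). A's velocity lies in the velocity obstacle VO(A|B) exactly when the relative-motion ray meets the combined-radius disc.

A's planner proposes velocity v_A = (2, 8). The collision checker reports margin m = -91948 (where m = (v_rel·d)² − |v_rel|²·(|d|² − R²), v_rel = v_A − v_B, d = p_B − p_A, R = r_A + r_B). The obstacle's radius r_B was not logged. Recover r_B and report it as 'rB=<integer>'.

m = -91948
d = (-16, 14);  v_rel = (6, 16),  |v_rel|² = 292
v_rel×d = (6)·(14) − (16)·(-16) = 340
since m = R²·292 − 340²:  R² = (115600 + -91948) / 292 = 81
R = √81 = 9  ⇒  r_B = 9 − 4 = 5

rB=5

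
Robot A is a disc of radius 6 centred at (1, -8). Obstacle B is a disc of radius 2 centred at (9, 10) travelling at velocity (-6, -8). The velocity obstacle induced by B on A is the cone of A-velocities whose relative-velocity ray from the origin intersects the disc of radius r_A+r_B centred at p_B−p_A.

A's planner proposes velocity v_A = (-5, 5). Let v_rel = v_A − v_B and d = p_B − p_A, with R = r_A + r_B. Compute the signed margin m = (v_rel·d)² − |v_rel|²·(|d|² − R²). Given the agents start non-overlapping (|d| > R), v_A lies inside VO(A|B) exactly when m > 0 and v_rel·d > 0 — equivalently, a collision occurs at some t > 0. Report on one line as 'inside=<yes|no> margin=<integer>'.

d = (8, 18),  |d|² = 388;  R = 6+2 = 8,  c = 388−8² = 324
v_rel = (1, 13),  |v_rel|² = 170;  v_rel·d = (1)·(8) + (13)·(18) = 242
170·t² − 484·t + 324 = 0  ⇒  m = 242² − 170·324 = 3484
m = 3484 > 0,  v_rel·d = 242 > 0  ⇒  inside

inside=yes margin=3484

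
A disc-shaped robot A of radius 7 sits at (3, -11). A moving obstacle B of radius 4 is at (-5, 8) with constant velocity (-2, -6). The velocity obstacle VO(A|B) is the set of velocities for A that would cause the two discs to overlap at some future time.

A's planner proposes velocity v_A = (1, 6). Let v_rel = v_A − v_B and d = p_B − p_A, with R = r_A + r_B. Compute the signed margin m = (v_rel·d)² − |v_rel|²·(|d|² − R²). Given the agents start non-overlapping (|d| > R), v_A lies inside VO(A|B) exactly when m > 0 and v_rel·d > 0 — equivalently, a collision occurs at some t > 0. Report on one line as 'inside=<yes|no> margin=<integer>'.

d = (-8, 19),  |d|² = 425;  R = 7+4 = 11,  c = 425−11² = 304
v_rel = (3, 12),  |v_rel|² = 153;  v_rel·d = (3)·(-8) + (12)·(19) = 204
153·t² − 408·t + 304 = 0  ⇒  m = 204² − 153·304 = -4896
m = -4896 < 0,  v_rel·d = 204 > 0  ⇒  outside

inside=no margin=-4896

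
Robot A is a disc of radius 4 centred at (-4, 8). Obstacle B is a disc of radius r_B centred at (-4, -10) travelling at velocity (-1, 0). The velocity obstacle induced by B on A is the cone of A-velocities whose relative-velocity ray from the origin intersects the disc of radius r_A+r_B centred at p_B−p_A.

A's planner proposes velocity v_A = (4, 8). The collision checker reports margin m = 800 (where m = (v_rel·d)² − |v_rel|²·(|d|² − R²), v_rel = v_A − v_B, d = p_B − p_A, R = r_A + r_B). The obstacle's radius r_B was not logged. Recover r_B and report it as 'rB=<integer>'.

m = 800
d = (0, -18);  v_rel = (5, 8),  |v_rel|² = 89
v_rel×d = (5)·(-18) − (8)·(0) = -90
since m = R²·89 − (-90)²:  R² = (8100 + 800) / 89 = 100
R = √100 = 10  ⇒  r_B = 10 − 4 = 6

rB=6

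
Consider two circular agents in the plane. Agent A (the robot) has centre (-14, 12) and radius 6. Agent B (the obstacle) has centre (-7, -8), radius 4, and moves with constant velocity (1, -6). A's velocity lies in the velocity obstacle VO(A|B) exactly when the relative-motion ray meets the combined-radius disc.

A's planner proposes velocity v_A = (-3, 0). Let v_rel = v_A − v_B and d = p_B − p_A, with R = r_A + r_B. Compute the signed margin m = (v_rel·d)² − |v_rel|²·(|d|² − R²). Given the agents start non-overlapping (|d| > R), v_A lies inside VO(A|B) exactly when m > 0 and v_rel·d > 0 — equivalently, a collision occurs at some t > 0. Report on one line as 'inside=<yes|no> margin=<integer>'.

d = (7, -20),  |d|² = 449;  R = 6+4 = 10,  c = 449−10² = 349
v_rel = (-4, 6),  |v_rel|² = 52;  v_rel·d = (-4)·(7) + (6)·(-20) = -148
52·t² + 296·t + 349 = 0  ⇒  m = (-148)² − 52·349 = 3756
m = 3756 > 0,  v_rel·d = -148 < 0  ⇒  outside

inside=no margin=3756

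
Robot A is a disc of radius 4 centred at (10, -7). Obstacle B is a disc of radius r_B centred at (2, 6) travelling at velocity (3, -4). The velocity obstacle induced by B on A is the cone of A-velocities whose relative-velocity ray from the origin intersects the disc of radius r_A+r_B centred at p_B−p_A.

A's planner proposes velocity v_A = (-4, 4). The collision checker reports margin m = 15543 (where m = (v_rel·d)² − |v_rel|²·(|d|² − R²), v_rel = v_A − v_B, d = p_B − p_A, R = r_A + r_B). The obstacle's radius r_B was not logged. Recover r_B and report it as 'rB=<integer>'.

m = 15543
d = (-8, 13);  v_rel = (-7, 8),  |v_rel|² = 113
v_rel×d = (-7)·(13) − (8)·(-8) = -27
since m = R²·113 − (-27)²:  R² = (729 + 15543) / 113 = 144
R = √144 = 12  ⇒  r_B = 12 − 4 = 8

rB=8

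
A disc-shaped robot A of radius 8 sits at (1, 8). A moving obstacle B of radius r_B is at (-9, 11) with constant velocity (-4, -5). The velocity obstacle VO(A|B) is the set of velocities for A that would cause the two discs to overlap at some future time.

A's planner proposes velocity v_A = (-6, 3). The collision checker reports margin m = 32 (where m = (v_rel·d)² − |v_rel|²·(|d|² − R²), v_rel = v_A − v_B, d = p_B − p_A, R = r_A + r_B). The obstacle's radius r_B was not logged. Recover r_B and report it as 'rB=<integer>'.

m = 32
d = (-10, 3);  v_rel = (-2, 8),  |v_rel|² = 68
v_rel×d = (-2)·(3) − (8)·(-10) = 74
since m = R²·68 − 74²:  R² = (5476 + 32) / 68 = 81
R = √81 = 9  ⇒  r_B = 9 − 8 = 1

rB=1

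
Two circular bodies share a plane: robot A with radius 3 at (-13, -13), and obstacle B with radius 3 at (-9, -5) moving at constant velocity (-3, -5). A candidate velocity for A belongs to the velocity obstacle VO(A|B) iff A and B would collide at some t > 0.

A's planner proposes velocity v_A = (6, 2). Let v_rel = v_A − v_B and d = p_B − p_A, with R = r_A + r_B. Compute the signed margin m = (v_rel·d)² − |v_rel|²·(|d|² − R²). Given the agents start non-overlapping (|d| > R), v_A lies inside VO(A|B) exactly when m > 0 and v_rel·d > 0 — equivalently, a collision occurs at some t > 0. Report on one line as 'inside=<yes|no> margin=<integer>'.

d = (4, 8),  |d|² = 80;  R = 3+3 = 6,  c = 80−6² = 44
v_rel = (9, 7),  |v_rel|² = 130;  v_rel·d = (9)·(4) + (7)·(8) = 92
130·t² − 184·t + 44 = 0  ⇒  m = 92² − 130·44 = 2744
m = 2744 > 0,  v_rel·d = 92 > 0  ⇒  inside

inside=yes margin=2744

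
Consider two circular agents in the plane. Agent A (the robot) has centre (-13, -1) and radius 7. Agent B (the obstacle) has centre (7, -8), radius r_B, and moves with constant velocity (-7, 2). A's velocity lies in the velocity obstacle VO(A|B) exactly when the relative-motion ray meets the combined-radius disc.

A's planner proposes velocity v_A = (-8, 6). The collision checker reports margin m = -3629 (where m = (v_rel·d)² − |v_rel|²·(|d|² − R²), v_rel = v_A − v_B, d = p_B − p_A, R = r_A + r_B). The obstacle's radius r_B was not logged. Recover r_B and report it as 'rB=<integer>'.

m = -3629
d = (20, -7);  v_rel = (-1, 4),  |v_rel|² = 17
v_rel×d = (-1)·(-7) − (4)·(20) = -73
since m = R²·17 − (-73)²:  R² = (5329 + -3629) / 17 = 100
R = √100 = 10  ⇒  r_B = 10 − 7 = 3

rB=3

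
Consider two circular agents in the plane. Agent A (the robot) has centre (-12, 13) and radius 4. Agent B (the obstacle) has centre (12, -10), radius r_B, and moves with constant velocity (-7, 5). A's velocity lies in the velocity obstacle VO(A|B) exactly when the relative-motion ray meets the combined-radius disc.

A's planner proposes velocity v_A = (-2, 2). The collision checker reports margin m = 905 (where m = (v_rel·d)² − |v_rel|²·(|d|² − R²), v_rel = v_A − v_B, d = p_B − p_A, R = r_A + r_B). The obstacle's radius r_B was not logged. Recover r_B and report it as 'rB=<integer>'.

m = 905
d = (24, -23);  v_rel = (5, -3),  |v_rel|² = 34
v_rel×d = (5)·(-23) − (-3)·(24) = -43
since m = R²·34 − (-43)²:  R² = (1849 + 905) / 34 = 81
R = √81 = 9  ⇒  r_B = 9 − 4 = 5

rB=5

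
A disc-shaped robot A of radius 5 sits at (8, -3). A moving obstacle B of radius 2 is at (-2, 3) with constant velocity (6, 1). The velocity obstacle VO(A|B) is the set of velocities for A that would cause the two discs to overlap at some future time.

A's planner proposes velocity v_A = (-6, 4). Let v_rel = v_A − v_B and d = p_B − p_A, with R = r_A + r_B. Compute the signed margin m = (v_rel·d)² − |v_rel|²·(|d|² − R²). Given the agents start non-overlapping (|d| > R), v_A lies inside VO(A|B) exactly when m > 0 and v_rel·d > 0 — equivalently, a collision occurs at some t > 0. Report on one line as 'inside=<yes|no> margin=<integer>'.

d = (-10, 6),  |d|² = 136;  R = 5+2 = 7,  c = 136−7² = 87
v_rel = (-12, 3),  |v_rel|² = 153;  v_rel·d = (-12)·(-10) + (3)·(6) = 138
153·t² − 276·t + 87 = 0  ⇒  m = 138² − 153·87 = 5733
m = 5733 > 0,  v_rel·d = 138 > 0  ⇒  inside

inside=yes margin=5733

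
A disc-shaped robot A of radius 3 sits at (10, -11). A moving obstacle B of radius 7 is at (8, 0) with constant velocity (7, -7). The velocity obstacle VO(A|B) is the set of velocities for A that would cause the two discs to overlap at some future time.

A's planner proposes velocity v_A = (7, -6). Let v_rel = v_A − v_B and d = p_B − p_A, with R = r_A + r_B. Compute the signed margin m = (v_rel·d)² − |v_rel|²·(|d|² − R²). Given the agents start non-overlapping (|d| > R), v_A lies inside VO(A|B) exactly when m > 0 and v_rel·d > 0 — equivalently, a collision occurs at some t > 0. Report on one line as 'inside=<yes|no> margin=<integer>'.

d = (-2, 11),  |d|² = 125;  R = 3+7 = 10,  c = 125−10² = 25
v_rel = (0, 1),  |v_rel|² = 1;  v_rel·d = (0)·(-2) + (1)·(11) = 11
1·t² − 22·t + 25 = 0  ⇒  m = 11² − 1·25 = 96
m = 96 > 0,  v_rel·d = 11 > 0  ⇒  inside

inside=yes margin=96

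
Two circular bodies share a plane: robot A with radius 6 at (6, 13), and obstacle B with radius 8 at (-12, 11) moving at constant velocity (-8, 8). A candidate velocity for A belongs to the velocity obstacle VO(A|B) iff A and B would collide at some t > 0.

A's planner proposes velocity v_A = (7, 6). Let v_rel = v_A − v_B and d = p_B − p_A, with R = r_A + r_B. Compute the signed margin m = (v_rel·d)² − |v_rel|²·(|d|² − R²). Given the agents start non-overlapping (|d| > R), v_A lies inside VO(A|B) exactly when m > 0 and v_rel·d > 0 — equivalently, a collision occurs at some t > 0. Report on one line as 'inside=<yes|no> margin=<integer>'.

d = (-18, -2),  |d|² = 328;  R = 6+8 = 14,  c = 328−14² = 132
v_rel = (15, -2),  |v_rel|² = 229;  v_rel·d = (15)·(-18) + (-2)·(-2) = -266
229·t² + 532·t + 132 = 0  ⇒  m = (-266)² − 229·132 = 40528
m = 40528 > 0,  v_rel·d = -266 < 0  ⇒  outside

inside=no margin=40528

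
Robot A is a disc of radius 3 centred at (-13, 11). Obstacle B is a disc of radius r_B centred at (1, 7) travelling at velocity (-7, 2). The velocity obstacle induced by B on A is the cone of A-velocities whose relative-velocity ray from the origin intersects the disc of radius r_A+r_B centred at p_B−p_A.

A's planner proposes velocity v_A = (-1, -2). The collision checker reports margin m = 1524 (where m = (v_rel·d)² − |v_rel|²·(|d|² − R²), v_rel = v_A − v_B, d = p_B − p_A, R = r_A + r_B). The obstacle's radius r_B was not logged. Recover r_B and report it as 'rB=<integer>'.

m = 1524
d = (14, -4);  v_rel = (6, -4),  |v_rel|² = 52
v_rel×d = (6)·(-4) − (-4)·(14) = 32
since m = R²·52 − 32²:  R² = (1024 + 1524) / 52 = 49
R = √49 = 7  ⇒  r_B = 7 − 3 = 4

rB=4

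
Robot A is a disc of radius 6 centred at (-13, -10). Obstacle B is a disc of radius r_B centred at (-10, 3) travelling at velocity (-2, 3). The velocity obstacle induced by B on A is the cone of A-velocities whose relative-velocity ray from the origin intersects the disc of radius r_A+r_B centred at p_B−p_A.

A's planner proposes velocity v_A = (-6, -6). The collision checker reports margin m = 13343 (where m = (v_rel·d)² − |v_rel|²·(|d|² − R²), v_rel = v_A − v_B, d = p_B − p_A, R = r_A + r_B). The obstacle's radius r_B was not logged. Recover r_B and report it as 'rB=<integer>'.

m = 13343
d = (3, 13);  v_rel = (-4, -9),  |v_rel|² = 97
v_rel×d = (-4)·(13) − (-9)·(3) = -25
since m = R²·97 − (-25)²:  R² = (625 + 13343) / 97 = 144
R = √144 = 12  ⇒  r_B = 12 − 6 = 6

rB=6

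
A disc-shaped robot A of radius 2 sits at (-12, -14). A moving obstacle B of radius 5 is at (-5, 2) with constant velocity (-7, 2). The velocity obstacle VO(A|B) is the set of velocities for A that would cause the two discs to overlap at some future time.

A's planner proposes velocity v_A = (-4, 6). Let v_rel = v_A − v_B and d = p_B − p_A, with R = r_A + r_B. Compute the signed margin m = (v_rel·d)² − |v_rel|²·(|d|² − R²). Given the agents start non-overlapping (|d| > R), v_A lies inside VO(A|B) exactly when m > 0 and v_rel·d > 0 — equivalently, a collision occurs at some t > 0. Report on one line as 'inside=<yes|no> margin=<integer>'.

d = (7, 16),  |d|² = 305;  R = 2+5 = 7,  c = 305−7² = 256
v_rel = (3, 4),  |v_rel|² = 25;  v_rel·d = (3)·(7) + (4)·(16) = 85
25·t² − 170·t + 256 = 0  ⇒  m = 85² − 25·256 = 825
m = 825 > 0,  v_rel·d = 85 > 0  ⇒  inside

inside=yes margin=825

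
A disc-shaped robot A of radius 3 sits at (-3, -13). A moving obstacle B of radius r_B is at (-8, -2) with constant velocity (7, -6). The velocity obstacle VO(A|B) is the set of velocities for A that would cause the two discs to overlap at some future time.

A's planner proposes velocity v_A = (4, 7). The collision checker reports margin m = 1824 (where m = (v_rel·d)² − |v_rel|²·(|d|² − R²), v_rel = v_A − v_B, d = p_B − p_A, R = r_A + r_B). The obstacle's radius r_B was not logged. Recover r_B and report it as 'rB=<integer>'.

m = 1824
d = (-5, 11);  v_rel = (-3, 13),  |v_rel|² = 178
v_rel×d = (-3)·(11) − (13)·(-5) = 32
since m = R²·178 − 32²:  R² = (1024 + 1824) / 178 = 16
R = √16 = 4  ⇒  r_B = 4 − 3 = 1

rB=1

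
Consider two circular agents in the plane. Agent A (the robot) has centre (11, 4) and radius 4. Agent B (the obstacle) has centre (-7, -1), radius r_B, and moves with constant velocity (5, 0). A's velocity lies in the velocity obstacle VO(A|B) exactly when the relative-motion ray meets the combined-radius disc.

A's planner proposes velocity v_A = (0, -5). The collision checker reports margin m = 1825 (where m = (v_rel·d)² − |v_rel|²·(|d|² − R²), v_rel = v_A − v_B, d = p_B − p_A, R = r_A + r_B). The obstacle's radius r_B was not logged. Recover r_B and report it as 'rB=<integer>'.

m = 1825
d = (-18, -5);  v_rel = (-5, -5),  |v_rel|² = 50
v_rel×d = (-5)·(-5) − (-5)·(-18) = -65
since m = R²·50 − (-65)²:  R² = (4225 + 1825) / 50 = 121
R = √121 = 11  ⇒  r_B = 11 − 4 = 7

rB=7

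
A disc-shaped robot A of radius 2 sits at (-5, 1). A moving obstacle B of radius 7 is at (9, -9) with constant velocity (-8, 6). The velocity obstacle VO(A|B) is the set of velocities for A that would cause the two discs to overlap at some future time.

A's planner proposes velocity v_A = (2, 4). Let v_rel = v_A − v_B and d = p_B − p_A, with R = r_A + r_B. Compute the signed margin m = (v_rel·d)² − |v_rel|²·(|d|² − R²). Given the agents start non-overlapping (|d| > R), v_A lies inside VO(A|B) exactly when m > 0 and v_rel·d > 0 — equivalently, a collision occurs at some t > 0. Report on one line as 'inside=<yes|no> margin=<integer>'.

d = (14, -10),  |d|² = 296;  R = 2+7 = 9,  c = 296−9² = 215
v_rel = (10, -2),  |v_rel|² = 104;  v_rel·d = (10)·(14) + (-2)·(-10) = 160
104·t² − 320·t + 215 = 0  ⇒  m = 160² − 104·215 = 3240
m = 3240 > 0,  v_rel·d = 160 > 0  ⇒  inside

inside=yes margin=3240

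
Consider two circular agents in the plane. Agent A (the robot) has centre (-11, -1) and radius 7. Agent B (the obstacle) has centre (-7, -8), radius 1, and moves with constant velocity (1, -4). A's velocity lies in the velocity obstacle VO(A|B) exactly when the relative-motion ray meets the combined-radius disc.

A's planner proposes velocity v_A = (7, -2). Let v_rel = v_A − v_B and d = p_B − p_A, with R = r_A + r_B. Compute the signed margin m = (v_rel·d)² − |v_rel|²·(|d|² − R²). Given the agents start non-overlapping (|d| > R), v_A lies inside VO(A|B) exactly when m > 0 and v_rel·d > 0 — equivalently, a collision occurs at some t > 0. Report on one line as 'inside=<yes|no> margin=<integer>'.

d = (4, -7),  |d|² = 65;  R = 7+1 = 8,  c = 65−8² = 1
v_rel = (6, 2),  |v_rel|² = 40;  v_rel·d = (6)·(4) + (2)·(-7) = 10
40·t² − 20·t + 1 = 0  ⇒  m = 10² − 40·1 = 60
m = 60 > 0,  v_rel·d = 10 > 0  ⇒  inside

inside=yes margin=60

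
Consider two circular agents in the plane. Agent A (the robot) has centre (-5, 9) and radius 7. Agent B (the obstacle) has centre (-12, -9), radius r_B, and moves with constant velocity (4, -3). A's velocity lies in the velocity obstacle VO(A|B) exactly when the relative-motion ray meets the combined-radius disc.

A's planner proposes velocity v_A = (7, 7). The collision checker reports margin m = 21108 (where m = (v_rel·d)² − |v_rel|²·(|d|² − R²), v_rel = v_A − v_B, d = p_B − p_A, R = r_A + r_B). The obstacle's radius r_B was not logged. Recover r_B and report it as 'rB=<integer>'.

m = 21108
d = (-7, -18);  v_rel = (3, 10),  |v_rel|² = 109
v_rel×d = (3)·(-18) − (10)·(-7) = 16
since m = R²·109 − 16²:  R² = (256 + 21108) / 109 = 196
R = √196 = 14  ⇒  r_B = 14 − 7 = 7

rB=7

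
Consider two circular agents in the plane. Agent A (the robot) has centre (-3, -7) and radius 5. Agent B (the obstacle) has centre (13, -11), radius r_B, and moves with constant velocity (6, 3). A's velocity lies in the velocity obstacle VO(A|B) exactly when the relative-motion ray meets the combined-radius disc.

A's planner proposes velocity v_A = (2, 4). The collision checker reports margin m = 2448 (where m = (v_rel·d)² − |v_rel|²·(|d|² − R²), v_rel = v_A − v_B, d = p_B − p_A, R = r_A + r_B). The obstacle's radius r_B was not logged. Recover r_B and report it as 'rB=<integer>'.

m = 2448
d = (16, -4);  v_rel = (-4, 1),  |v_rel|² = 17
v_rel×d = (-4)·(-4) − (1)·(16) = 0
since m = R²·17 − 0²:  R² = (0 + 2448) / 17 = 144
R = √144 = 12  ⇒  r_B = 12 − 5 = 7

rB=7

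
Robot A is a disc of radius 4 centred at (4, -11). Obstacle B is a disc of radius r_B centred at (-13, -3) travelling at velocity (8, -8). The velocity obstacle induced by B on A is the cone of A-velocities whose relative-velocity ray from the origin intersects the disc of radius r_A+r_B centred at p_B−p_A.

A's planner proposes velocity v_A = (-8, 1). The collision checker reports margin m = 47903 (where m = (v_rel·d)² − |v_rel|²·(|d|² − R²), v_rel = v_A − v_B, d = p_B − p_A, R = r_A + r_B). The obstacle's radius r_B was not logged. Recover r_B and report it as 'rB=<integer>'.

m = 47903
d = (-17, 8);  v_rel = (-16, 9),  |v_rel|² = 337
v_rel×d = (-16)·(8) − (9)·(-17) = 25
since m = R²·337 − 25²:  R² = (625 + 47903) / 337 = 144
R = √144 = 12  ⇒  r_B = 12 − 4 = 8

rB=8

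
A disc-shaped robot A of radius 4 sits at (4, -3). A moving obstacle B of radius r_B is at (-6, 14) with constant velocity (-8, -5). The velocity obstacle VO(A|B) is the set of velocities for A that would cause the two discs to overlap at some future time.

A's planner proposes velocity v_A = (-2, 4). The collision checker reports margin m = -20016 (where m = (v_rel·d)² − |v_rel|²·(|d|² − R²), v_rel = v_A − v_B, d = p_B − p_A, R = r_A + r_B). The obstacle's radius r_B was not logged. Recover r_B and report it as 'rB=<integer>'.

m = -20016
d = (-10, 17);  v_rel = (6, 9),  |v_rel|² = 117
v_rel×d = (6)·(17) − (9)·(-10) = 192
since m = R²·117 − 192²:  R² = (36864 + -20016) / 117 = 144
R = √144 = 12  ⇒  r_B = 12 − 4 = 8

rB=8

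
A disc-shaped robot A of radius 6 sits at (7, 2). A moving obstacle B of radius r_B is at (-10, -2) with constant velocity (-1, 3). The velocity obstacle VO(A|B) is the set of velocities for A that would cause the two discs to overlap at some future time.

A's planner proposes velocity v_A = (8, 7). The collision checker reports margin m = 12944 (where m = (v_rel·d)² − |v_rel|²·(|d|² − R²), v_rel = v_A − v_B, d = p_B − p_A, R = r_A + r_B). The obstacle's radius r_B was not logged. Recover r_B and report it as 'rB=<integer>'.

m = 12944
d = (-17, -4);  v_rel = (9, 4),  |v_rel|² = 97
v_rel×d = (9)·(-4) − (4)·(-17) = 32
since m = R²·97 − 32²:  R² = (1024 + 12944) / 97 = 144
R = √144 = 12  ⇒  r_B = 12 − 6 = 6

rB=6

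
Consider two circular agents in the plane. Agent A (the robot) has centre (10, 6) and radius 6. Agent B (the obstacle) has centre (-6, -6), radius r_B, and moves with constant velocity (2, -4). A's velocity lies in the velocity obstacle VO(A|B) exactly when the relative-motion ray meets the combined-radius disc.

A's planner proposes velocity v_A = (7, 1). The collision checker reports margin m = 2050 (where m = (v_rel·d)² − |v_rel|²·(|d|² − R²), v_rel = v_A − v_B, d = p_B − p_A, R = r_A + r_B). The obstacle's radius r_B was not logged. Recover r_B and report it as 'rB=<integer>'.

m = 2050
d = (-16, -12);  v_rel = (5, 5),  |v_rel|² = 50
v_rel×d = (5)·(-12) − (5)·(-16) = 20
since m = R²·50 − 20²:  R² = (400 + 2050) / 50 = 49
R = √49 = 7  ⇒  r_B = 7 − 6 = 1

rB=1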